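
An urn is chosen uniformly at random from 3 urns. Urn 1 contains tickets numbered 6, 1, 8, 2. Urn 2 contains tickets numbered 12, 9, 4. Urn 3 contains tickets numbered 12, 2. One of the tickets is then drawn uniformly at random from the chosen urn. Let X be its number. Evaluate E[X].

E[X | urn 1] = (6+1+8+2)/4 = 17/4.
E[X | urn 2] = (12+9+4)/3 = 25/3.
E[X | urn 3] = (12+2)/2 = 7.
E[X] = (1/3)·(17/4) + (1/3)·(25/3) + (1/3)·(7) = 235/36.

235/36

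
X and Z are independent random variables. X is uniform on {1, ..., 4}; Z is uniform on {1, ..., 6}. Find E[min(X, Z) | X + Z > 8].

Outcomes with X + Z > 8: (3,6), (4,5), (4,6), each with probability 1/24.
E[min(X, Z) | X + Z > 8] = (3 + 4 + 4) / 3 = 11/3.

11/3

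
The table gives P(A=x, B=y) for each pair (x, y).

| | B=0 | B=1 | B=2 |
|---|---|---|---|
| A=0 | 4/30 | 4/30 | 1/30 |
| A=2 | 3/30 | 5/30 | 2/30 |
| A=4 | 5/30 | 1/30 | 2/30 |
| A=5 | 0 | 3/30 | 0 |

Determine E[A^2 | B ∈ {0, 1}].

P(B ∈ {0, 1}) = 5/6.
Σ A^2·P over the event = 0·(4/30) + 0·(4/30) + 4·(3/30) + 4·(5/30) + 16·(5/30) + 16·(1/30) + 25·(3/30) = 203/30.
E[A^2 | B ∈ {0, 1}] = (203/30) / (5/6) = 203/25.

203/25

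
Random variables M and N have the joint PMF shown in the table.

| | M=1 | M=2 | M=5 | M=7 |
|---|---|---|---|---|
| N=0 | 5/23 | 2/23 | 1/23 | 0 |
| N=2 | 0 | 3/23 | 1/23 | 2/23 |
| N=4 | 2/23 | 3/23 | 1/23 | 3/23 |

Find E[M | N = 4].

P(N = 4) = 9/23.
Σ M·P over the event = 1·(2/23) + 2·(3/23) + 5·(1/23) + 7·(3/23) = 34/23.
E[M | N = 4] = (34/23) / (9/23) = 34/9.

34/9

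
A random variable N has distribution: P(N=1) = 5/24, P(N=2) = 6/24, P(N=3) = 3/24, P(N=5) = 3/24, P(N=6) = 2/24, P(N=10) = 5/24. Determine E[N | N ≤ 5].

41/17

P(N ≤ 5) = 17/24.
Σ over the event: 1·5/24 + 2·1/4 + 3·1/8 + 5·1/8 = 41/24.
E[N | N ≤ 5] = (41/24) / (17/24) = 41/17.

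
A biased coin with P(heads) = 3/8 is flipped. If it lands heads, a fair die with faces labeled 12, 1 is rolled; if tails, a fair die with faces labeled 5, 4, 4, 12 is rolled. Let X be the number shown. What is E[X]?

203/32

E[X | heads] = (12+1)/2 = 13/2.
E[X | tails] = (5+4+4+12)/4 = 25/4.
E[X] = (3/8)·(13/2) + (5/8)·(25/4) = 203/32.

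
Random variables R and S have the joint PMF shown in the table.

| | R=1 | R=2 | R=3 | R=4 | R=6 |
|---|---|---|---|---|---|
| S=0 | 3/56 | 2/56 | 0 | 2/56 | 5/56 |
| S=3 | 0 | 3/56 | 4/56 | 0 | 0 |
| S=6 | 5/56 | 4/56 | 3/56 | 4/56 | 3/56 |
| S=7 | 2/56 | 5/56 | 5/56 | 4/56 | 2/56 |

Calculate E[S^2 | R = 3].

P(R = 3) = 3/14.
Σ S^2·P over the event = 9·(4/56) + 36·(3/56) + 49·(5/56) = 389/56.
E[S^2 | R = 3] = (389/56) / (3/14) = 389/12.

389/12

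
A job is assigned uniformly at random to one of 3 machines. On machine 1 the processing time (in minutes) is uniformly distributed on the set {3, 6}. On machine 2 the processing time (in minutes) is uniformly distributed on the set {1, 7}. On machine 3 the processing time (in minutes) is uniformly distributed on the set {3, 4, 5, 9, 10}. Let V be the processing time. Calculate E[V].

E[V | machine 1] = (3+6)/2 = 9/2.
E[V | machine 2] = (1+7)/2 = 4.
E[V | machine 3] = (3+4+5+9+10)/5 = 31/5.
By the law of total expectation,
E[V] = (1/3)·(9/2) + (1/3)·(4) + (1/3)·(31/5) = 49/10.

49/10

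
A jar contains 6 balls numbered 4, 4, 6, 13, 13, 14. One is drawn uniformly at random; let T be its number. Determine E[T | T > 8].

P(T > 8) = 1/2.
Σ over the event: 13·1/3 + 14·1/6 = 20/3.
E[T | T > 8] = (20/3) / (1/2) = 40/3.

40/3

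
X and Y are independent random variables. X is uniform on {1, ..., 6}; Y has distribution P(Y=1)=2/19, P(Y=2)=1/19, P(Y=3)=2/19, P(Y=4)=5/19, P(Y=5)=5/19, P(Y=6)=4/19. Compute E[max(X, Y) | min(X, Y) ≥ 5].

103/18

P(min(X, Y) ≥ 5) = 3/19.
Summing max(X,Y)·P(x,y) over outcomes with min(X, Y) ≥ 5 gives 103/114.
E[max(X, Y) | min(X, Y) ≥ 5] = (103/114) / (3/19) = 103/18.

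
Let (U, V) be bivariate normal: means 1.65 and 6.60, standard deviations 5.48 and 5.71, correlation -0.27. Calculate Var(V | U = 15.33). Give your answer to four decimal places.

Var(V | U=x) = (1 − ρ²)·σ_V².
Var(V | U=15.33) = (5.71)²·(1 − (-0.27)²) = 32.6041·0.9271 = 30.2273.

30.2273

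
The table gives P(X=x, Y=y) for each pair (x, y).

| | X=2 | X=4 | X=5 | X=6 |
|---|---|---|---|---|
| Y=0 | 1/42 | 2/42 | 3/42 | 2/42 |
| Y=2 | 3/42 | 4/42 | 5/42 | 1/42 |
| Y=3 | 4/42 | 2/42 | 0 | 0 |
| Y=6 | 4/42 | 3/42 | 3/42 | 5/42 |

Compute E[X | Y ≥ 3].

27/7

P(Y ≥ 3) = 1/2.
Σ X·P over the event = 2·(4/42) + 2·(4/42) + 4·(2/42) + 4·(3/42) + 5·(3/42) + 6·(5/42) = 27/14.
E[X | Y ≥ 3] = (27/14) / (1/2) = 27/7.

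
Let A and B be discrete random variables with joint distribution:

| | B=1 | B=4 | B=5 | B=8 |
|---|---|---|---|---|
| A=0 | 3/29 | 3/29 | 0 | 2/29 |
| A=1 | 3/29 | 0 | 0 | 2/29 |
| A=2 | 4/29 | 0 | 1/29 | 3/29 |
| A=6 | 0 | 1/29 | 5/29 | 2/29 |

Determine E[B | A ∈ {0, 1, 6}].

95/21

P(A ∈ {0, 1, 6}) = 21/29.
Σ B·P over the event = 1·(3/29) + 4·(3/29) + 8·(2/29) + 1·(3/29) + 8·(2/29) + 4·(1/29) + 5·(5/29) + 8·(2/29) = 95/29.
E[B | A ∈ {0, 1, 6}] = (95/29) / (21/29) = 95/21.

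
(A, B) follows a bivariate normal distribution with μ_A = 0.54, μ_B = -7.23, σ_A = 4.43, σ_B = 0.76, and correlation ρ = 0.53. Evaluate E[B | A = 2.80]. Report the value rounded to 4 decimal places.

-7.0245

E[B | A=x] = μ_B + ρ(σ_B/σ_A)(x − μ_A) for jointly normal variables.
E[B | A=2.80] = -7.23 + (0.53)·(0.76/4.43)·(2.80 − (0.54)) = -7.23 + (0.090926)·(2.26) = -7.0245.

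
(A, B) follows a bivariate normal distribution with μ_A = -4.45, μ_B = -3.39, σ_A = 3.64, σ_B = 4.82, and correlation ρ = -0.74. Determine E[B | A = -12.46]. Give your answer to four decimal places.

E[B | A=x] = μ_B + ρ(σ_B/σ_A)(x − μ_A) for jointly normal variables.
E[B | A=-12.46] = -3.39 + (-0.74)·(4.82/3.64)·(-12.46 − (-4.45)) = -3.39 + (-0.97989)·(-8.01) = 4.4589.

4.4589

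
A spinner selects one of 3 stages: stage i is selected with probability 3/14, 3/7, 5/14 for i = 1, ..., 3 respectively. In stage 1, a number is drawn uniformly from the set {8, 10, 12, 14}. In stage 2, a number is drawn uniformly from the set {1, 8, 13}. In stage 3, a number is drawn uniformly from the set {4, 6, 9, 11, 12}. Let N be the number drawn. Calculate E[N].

E[N | stage 1] = (8+10+12+14)/4 = 11.
E[N | stage 2] = (1+8+13)/3 = 22/3.
E[N | stage 3] = (4+6+9+11+12)/5 = 42/5.
E[N] = (3/14)·(11) + (3/7)·(22/3) + (5/14)·(42/5) = 17/2.

17/2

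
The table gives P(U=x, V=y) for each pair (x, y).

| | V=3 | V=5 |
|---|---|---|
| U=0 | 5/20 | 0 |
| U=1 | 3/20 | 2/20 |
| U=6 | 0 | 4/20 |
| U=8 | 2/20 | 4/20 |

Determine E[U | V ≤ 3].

P(V ≤ 3) = 1/2.
Σ U·P over the event = 0·(5/20) + 1·(3/20) + 8·(2/20) = 19/20.
E[U | V ≤ 3] = (19/20) / (1/2) = 19/10.

19/10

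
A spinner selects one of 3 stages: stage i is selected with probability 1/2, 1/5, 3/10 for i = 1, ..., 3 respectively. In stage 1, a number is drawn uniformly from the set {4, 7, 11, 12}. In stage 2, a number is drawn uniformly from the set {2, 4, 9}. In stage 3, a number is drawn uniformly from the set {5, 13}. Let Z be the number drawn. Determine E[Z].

E[Z | stage 1] = (4+7+11+12)/4 = 17/2.
E[Z | stage 2] = (2+4+9)/3 = 5.
E[Z | stage 3] = (5+13)/2 = 9.
E[Z] = (1/2)·(17/2) + (1/5)·(5) + (3/10)·(9) = 159/20.

159/20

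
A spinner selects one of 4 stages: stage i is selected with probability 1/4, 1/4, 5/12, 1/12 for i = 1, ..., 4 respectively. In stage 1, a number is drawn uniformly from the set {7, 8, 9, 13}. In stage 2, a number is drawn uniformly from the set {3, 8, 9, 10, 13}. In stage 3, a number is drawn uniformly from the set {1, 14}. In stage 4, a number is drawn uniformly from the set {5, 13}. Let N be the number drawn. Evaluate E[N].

667/80

E[N | stage 1] = (7+8+9+13)/4 = 37/4.
E[N | stage 2] = (3+8+9+10+13)/5 = 43/5.
E[N | stage 3] = (1+14)/2 = 15/2.
E[N | stage 4] = (5+13)/2 = 9.
By the law of total expectation,
E[N] = (1/4)·(37/4) + (1/4)·(43/5) + (5/12)·(15/2) + (1/12)·(9) = 667/80.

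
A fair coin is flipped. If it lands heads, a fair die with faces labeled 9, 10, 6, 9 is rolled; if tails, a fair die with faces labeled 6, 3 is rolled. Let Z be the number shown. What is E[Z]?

13/2

E[Z | heads] = (9+10+6+9)/4 = 17/2.
E[Z | tails] = (6+3)/2 = 9/2.
E[Z] = (1/2)·(17/2) + (1/2)·(9/2) = 13/2.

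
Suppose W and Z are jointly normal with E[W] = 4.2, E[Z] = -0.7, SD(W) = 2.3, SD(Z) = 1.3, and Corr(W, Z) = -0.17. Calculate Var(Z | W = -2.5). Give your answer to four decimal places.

1.6412

The conditional variance in a bivariate normal is σ_Z²(1 − ρ²), independent of x.
Var(Z | W=-2.5) = (1.3)²·(1 − (-0.17)²) = 1.69·0.9711 = 1.6412.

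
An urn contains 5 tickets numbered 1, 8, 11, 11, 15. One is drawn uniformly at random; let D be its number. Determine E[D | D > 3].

45/4

P(D > 3) = 4/5.
Σ over the event: 8·1/5 + 11·2/5 + 15·1/5 = 9.
E[D | D > 3] = (9) / (4/5) = 45/4.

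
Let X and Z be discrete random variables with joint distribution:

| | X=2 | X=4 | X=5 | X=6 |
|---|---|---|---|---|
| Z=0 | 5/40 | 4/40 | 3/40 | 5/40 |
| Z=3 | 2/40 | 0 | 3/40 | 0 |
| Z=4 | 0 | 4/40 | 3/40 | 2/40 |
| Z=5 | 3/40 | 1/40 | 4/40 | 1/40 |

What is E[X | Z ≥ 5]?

4

P(Z ≥ 5) = 9/40.
Σ X·P over the event = 2·(3/40) + 4·(1/40) + 5·(4/40) + 6·(1/40) = 9/10.
E[X | Z ≥ 5] = (9/10) / (9/40) = 4.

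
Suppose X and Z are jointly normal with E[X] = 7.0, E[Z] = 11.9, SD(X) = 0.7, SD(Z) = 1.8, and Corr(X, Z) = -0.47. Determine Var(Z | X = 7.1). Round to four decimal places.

2.5243

The conditional variance in a bivariate normal is σ_Z²(1 − ρ²), independent of x.
Var(Z | X=7.1) = (1.8)²·(1 − (-0.47)²) = 3.24·0.7791 = 2.5243.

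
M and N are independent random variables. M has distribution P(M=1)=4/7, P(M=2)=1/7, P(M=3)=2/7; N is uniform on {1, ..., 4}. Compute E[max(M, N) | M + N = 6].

P(M + N = 6) = 3/28.
Summing max(M,N)·P(x,y) over outcomes with M + N = 6 gives 5/14.
E[max(M, N) | M + N = 6] = (5/14) / (3/28) = 10/3.

10/3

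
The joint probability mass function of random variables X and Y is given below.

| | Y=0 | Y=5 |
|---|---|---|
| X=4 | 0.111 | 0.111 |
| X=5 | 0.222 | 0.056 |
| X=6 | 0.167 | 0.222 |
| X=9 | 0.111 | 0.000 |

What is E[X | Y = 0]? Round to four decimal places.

5.8183

P(Y = 0) = 0.611.
Σ X·P over the event = 4·(0.111) + 5·(0.222) + 6·(0.167) + 9·(0.111) = 3.555.
E[X | Y = 0] = (3.555) / (0.611) = 5.8183.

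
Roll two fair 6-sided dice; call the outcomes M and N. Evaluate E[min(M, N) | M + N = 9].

Outcomes with M + N = 9: (3,6), (4,5), (5,4), (6,3), each with probability 1/36.
E[min(M, N) | M + N = 9] = (3 + 4 + 4 + 3) / 4 = 7/2.

7/2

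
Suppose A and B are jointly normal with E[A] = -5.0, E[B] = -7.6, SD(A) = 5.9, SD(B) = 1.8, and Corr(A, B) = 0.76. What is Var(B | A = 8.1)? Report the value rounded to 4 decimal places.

The conditional variance in a bivariate normal is σ_B²(1 − ρ²), independent of x.
Var(B | A=8.1) = (1.8)²·(1 − (0.76)²) = 3.24·0.4224 = 1.3686.

1.3686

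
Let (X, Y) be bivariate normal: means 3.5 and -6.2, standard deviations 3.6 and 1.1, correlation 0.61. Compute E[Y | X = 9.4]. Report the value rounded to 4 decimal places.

-5.1003

E[Y | X=x] = μ_Y + ρ(σ_Y/σ_X)(x − μ_X) for jointly normal variables.
E[Y | X=9.4] = -6.2 + (0.61)·(1.1/3.6)·(9.4 − (3.5)) = -6.2 + (0.18639)·(5.9) = -5.1003.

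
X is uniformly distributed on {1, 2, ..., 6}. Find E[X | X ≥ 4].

5

Given X ≥ 4, X is equally likely to be any of {4, 5, 6}.
E[X | X ≥ 4] = (4 + 5 + 6) / 3 = 5.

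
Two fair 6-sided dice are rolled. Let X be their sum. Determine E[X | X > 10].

P(X > 10) = 1/12.
Σ over the event: 11·1/18 + 12·1/36 = 17/18.
E[X | X > 10] = (17/18) / (1/12) = 34/3.

34/3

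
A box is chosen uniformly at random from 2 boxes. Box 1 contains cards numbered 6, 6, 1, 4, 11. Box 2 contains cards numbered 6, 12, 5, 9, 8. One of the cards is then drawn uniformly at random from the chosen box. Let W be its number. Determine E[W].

34/5

E[W | box 1] = (6+6+1+4+11)/5 = 28/5.
E[W | box 2] = (6+12+5+9+8)/5 = 8.
E[W] = (1/2)·(28/5) + (1/2)·(8) = 34/5.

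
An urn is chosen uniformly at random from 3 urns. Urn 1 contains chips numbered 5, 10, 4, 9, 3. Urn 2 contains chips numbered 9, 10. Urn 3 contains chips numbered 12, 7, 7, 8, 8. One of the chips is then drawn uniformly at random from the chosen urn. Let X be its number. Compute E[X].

E[X | urn 1] = (5+10+4+9+3)/5 = 31/5.
E[X | urn 2] = (9+10)/2 = 19/2.
E[X | urn 3] = (12+7+7+8+8)/5 = 42/5.
By the law of total expectation,
E[X] = (1/3)·(31/5) + (1/3)·(19/2) + (1/3)·(42/5) = 241/30.

241/30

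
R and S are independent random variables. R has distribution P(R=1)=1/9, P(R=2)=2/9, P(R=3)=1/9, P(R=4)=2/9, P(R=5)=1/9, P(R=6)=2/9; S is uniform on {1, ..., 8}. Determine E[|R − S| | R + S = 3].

1

P(R + S = 3) = 1/24.
Summing |R−S|·P(x,y) over outcomes with R + S = 3 gives 1/24.
E[|R − S| | R + S = 3] = (1/24) / (1/24) = 1.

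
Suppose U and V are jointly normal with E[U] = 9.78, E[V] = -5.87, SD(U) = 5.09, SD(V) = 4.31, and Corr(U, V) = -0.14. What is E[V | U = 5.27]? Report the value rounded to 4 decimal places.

-5.3354

The regression of V on U has slope ρ·σ_V/σ_U and passes through (μ_U, μ_V).
E[V | U=5.27] = -5.87 + (-0.14)·(4.31/5.09)·(5.27 − (9.78)) = -5.87 + (-0.118546)·(-4.51) = -5.3354.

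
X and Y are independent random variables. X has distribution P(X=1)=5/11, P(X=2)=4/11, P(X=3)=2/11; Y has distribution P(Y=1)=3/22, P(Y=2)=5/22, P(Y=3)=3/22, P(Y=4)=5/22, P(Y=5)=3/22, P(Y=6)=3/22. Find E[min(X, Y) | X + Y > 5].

101/51

P(X + Y > 5) = 51/121.
Summing min(X,Y)·P(x,y) over outcomes with X + Y > 5 gives 101/121.
E[min(X, Y) | X + Y > 5] = (101/121) / (51/121) = 101/51.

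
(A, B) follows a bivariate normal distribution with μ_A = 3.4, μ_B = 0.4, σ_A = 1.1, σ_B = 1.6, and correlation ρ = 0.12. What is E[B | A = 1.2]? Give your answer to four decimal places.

0.0160

E[B | A=x] = μ_B + ρ(σ_B/σ_A)(x − μ_A) for jointly normal variables.
E[B | A=1.2] = 0.4 + (0.12)·(1.6/1.1)·(1.2 − (3.4)) = 0.4 + (0.17455)·(-2.2) = 0.0160.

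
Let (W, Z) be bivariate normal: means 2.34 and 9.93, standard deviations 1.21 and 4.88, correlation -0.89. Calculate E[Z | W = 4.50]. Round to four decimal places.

2.1768

E[Z | W=x] = μ_Z + ρ(σ_Z/σ_W)(x − μ_W) for jointly normal variables.
E[Z | W=4.50] = 9.93 + (-0.89)·(4.88/1.21)·(4.50 − (2.34)) = 9.93 + (-3.5894215)·(2.16) = 2.1768.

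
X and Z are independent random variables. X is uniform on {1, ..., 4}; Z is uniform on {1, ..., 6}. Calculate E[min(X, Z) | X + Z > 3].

47/21

P(X + Z > 3) = 7/8.
Summing min(X,Z)·P(x,y) over outcomes with X + Z > 3 gives 47/24.
E[min(X, Z) | X + Z > 3] = (47/24) / (7/8) = 47/21.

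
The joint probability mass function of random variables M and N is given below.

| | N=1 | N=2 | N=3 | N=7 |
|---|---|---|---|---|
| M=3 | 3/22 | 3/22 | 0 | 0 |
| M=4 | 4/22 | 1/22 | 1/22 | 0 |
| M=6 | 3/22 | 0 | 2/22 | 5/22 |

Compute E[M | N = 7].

P(N = 7) = 5/22.
Σ M·P over the event = 6·(5/22) = 15/11.
E[M | N = 7] = (15/11) / (5/22) = 6.

6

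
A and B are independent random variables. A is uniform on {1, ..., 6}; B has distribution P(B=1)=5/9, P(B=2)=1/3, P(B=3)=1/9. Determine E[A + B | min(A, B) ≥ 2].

25/4

P(min(A, B) ≥ 2) = 10/27.
Summing (A+B)·P(x,y) over outcomes with min(A, B) ≥ 2 gives 125/54.
E[A + B | min(A, B) ≥ 2] = (125/54) / (10/27) = 25/4.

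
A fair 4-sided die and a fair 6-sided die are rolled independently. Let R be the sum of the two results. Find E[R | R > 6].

P(R > 6) = 5/12.
Σ over the event: 7·1/6 + 8·1/8 + 9·1/12 + 10·1/24 = 10/3.
E[R | R > 6] = (10/3) / (5/12) = 8.

8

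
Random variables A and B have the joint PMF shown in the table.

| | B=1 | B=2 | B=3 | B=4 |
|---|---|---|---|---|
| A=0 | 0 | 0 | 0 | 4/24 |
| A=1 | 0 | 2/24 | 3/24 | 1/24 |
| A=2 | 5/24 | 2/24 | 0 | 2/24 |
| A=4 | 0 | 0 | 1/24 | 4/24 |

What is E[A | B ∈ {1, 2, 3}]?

P(B ∈ {1, 2, 3}) = 13/24.
Σ A·P over the event = 1·(2/24) + 1·(3/24) + 2·(5/24) + 2·(2/24) + 4·(1/24) = 23/24.
E[A | B ∈ {1, 2, 3}] = (23/24) / (13/24) = 23/13.

23/13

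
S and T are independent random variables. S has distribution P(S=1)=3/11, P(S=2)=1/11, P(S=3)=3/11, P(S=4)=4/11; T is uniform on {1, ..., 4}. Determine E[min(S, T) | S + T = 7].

P(S + T = 7) = 7/44.
Summing min(S,T)·P(x,y) over outcomes with S + T = 7 gives 21/44.
E[min(S, T) | S + T = 7] = (21/44) / (7/44) = 3.

3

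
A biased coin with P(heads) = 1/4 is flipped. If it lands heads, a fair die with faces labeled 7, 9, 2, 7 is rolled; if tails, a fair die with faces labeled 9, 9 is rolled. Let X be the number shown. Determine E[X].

E[X | heads] = (7+9+2+7)/4 = 25/4.
E[X | tails] = (9+9)/2 = 9.
By the law of total expectation,
E[X] = (1/4)·(25/4) + (3/4)·(9) = 133/16.

133/16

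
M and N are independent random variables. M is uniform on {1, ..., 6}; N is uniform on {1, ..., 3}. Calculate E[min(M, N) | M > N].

P(M > N) = 2/3.
Summing min(M,N)·P(x,y) over outcomes with M > N gives 11/9.
E[min(M, N) | M > N] = (11/9) / (2/3) = 11/6.

11/6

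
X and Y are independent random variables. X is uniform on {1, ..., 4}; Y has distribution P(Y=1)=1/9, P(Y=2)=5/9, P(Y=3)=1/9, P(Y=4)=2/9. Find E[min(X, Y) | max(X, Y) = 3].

P(max(X, Y) = 3) = 1/4.
Summing min(X,Y)·P(x,y) over outcomes with max(X, Y) = 3 gives 17/36.
E[min(X, Y) | max(X, Y) = 3] = (17/36) / (1/4) = 17/9.

17/9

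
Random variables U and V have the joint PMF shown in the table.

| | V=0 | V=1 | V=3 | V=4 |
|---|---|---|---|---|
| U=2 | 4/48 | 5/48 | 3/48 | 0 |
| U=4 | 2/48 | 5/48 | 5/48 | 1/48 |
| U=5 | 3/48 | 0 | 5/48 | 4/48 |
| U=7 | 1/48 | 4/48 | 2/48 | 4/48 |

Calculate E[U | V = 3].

P(V = 3) = 5/16.
Σ U·P over the event = 2·(3/48) + 4·(5/48) + 5·(5/48) + 7·(2/48) = 65/48.
E[U | V = 3] = (65/48) / (5/16) = 13/3.

13/3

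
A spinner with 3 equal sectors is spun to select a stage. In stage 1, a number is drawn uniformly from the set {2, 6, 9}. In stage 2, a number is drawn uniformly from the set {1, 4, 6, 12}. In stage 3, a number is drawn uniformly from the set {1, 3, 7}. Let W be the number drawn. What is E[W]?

E[W | stage 1] = (2+6+9)/3 = 17/3.
E[W | stage 2] = (1+4+6+12)/4 = 23/4.
E[W | stage 3] = (1+3+7)/3 = 11/3.
E[W] = (1/3)·(17/3) + (1/3)·(23/4) + (1/3)·(11/3) = 181/36.

181/36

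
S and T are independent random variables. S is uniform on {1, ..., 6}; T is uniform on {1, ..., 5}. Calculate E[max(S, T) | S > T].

14/3

P(S > T) = 1/2.
Summing max(S,T)·P(x,y) over outcomes with S > T gives 7/3.
E[max(S, T) | S > T] = (7/3) / (1/2) = 14/3.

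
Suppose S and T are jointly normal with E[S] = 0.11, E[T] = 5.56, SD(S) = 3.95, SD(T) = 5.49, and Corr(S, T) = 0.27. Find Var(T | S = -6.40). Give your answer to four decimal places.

Var(T | S=x) = (1 − ρ²)·σ_T².
Var(T | S=-6.40) = (5.49)²·(1 − (0.27)²) = 30.1401·0.9271 = 27.9429.

27.9429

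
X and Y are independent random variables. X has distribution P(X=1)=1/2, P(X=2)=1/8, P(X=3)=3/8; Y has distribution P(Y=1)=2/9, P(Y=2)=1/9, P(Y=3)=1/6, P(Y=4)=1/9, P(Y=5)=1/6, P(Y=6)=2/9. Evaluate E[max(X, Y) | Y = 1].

P(Y = 1) = 2/9.
Summing max(X,Y)·P(x,y) over outcomes with Y = 1 gives 5/12.
E[max(X, Y) | Y = 1] = (5/12) / (2/9) = 15/8.

15/8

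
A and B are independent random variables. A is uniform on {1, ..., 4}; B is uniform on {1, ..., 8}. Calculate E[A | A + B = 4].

Outcomes with A + B = 4: (1,3), (2,2), (3,1), each with probability 1/32.
E[A | A + B = 4] = (1 + 2 + 3) / 3 = 2.

2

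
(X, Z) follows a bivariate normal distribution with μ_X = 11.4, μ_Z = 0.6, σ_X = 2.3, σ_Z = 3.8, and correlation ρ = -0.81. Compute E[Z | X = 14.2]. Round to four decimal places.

The regression of Z on X has slope ρ·σ_Z/σ_X and passes through (μ_X, μ_Z).
E[Z | X=14.2] = 0.6 + (-0.81)·(3.8/2.3)·(14.2 − (11.4)) = 0.6 + (-1.33826)·(2.8) = -3.1471.

-3.1471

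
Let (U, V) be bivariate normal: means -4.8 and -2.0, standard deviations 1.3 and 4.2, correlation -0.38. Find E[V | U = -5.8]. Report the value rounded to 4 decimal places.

-0.7723

E[V | U=x] = μ_V + ρ(σ_V/σ_U)(x − μ_U) for jointly normal variables.
E[V | U=-5.8] = -2.0 + (-0.38)·(4.2/1.3)·(-5.8 − (-4.8)) = -2.0 + (-1.2277)·(-1) = -0.7723.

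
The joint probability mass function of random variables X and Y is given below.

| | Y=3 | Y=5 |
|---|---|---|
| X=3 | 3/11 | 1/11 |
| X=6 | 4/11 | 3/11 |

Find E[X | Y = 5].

P(Y = 5) = 4/11.
Σ X·P over the event = 3·(1/11) + 6·(3/11) = 21/11.
E[X | Y = 5] = (21/11) / (4/11) = 21/4.

21/4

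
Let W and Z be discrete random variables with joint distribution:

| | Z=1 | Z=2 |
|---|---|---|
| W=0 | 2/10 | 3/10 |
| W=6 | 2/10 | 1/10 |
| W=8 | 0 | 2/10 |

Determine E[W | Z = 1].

P(Z = 1) = 2/5.
Σ W·P over the event = 0·(2/10) + 6·(2/10) = 6/5.
E[W | Z = 1] = (6/5) / (2/5) = 3.

3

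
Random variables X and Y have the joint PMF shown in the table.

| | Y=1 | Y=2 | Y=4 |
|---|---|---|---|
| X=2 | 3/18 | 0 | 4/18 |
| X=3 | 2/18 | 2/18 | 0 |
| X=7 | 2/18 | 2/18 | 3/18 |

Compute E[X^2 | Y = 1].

P(Y = 1) = 7/18.
Σ X^2·P over the event = 4·(3/18) + 9·(2/18) + 49·(2/18) = 64/9.
E[X^2 | Y = 1] = (64/9) / (7/18) = 128/7.

128/7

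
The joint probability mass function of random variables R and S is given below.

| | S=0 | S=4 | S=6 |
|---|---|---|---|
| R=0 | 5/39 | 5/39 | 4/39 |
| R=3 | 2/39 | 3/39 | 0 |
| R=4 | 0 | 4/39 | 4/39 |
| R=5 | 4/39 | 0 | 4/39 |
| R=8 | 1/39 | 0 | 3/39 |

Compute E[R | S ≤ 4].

59/24

P(S ≤ 4) = 8/13.
Σ R·P over the event = 0·(5/39) + 0·(5/39) + 3·(2/39) + 3·(3/39) + 4·(4/39) + 5·(4/39) + 8·(1/39) = 59/39.
E[R | S ≤ 4] = (59/39) / (8/13) = 59/24.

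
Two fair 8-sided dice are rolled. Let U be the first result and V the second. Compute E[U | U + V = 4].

Outcomes with U + V = 4: (1,3), (2,2), (3,1), each with probability 1/64.
E[U | U + V = 4] = (1 + 2 + 3) / 3 = 2.

2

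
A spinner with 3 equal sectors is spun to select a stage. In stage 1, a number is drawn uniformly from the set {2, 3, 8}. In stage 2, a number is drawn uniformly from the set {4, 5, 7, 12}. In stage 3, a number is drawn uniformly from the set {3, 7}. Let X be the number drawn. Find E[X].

E[X | stage 1] = (2+3+8)/3 = 13/3.
E[X | stage 2] = (4+5+7+12)/4 = 7.
E[X | stage 3] = (3+7)/2 = 5.
E[X] = (1/3)·(13/3) + (1/3)·(7) + (1/3)·(5) = 49/9.

49/9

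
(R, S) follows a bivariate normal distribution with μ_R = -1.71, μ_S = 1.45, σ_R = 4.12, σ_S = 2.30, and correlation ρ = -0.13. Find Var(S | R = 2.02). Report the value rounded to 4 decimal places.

For a bivariate normal, Var(S | R=x) = σ_S²(1 − ρ²).
Var(S | R=2.02) = (2.30)²·(1 − (-0.13)²) = 5.29·0.9831 = 5.2006.

5.2006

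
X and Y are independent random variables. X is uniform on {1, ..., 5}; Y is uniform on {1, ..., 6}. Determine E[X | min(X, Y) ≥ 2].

P(min(X, Y) ≥ 2) = 2/3.
Summing X·P(x,y) over outcomes with min(X, Y) ≥ 2 gives 7/3.
E[X | min(X, Y) ≥ 2] = (7/3) / (2/3) = 7/2.

7/2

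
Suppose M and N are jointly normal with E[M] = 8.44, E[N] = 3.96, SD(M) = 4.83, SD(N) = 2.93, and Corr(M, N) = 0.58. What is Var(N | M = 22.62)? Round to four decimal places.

Var(N | M=x) = (1 − ρ²)·σ_N².
Var(N | M=22.62) = (2.93)²·(1 − (0.58)²) = 8.5849·0.6636 = 5.6969.

5.6969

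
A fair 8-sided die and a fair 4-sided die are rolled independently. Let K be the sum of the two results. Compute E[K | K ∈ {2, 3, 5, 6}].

P(K ∈ {2, 3, 5, 6}) = 11/32.
Σ over the event: 2·1/32 + 3·1/16 + 5·1/8 + 6·1/8 = 13/8.
E[K | K ∈ {2, 3, 5, 6}] = (13/8) / (11/32) = 52/11.

52/11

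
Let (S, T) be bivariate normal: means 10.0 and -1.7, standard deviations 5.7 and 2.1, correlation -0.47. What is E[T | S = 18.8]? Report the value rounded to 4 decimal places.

E[T | S=x] = μ_T + ρ(σ_T/σ_S)(x − μ_S) for jointly normal variables.
E[T | S=18.8] = -1.7 + (-0.47)·(2.1/5.7)·(18.8 − (10.0)) = -1.7 + (-0.17316)·(8.8) = -3.2238.

-3.2238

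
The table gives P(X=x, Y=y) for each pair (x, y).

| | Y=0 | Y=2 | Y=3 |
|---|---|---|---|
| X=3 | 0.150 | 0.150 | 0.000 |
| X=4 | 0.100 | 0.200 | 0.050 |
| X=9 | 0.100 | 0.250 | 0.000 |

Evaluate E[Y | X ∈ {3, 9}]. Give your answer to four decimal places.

P(X ∈ {3, 9}) = 0.650.
Σ Y·P over the event = 0·(0.150) + 2·(0.150) + 0·(0.100) + 2·(0.250) = 0.800.
E[Y | X ∈ {3, 9}] = (0.800) / (0.650) = 1.2308.

1.2308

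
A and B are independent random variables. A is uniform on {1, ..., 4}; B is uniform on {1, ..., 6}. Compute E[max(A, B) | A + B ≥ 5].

9/2

P(A + B ≥ 5) = 3/4.
Summing max(A,B)·P(x,y) over outcomes with A + B ≥ 5 gives 27/8.
E[max(A, B) | A + B ≥ 5] = (27/8) / (3/4) = 9/2.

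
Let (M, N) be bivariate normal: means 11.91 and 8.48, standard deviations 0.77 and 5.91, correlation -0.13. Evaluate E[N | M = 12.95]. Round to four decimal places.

The regression of N on M has slope ρ·σ_N/σ_M and passes through (μ_M, μ_N).
E[N | M=12.95] = 8.48 + (-0.13)·(5.91/0.77)·(12.95 − (11.91)) = 8.48 + (-0.99779)·(1.04) = 7.4423.

7.4423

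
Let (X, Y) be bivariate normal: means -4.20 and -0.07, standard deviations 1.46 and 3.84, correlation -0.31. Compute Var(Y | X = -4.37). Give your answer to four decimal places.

13.3285

For a bivariate normal, Var(Y | X=x) = σ_Y²(1 − ρ²).
Var(Y | X=-4.37) = (3.84)²·(1 − (-0.31)²) = 14.7456·0.9039 = 13.3285.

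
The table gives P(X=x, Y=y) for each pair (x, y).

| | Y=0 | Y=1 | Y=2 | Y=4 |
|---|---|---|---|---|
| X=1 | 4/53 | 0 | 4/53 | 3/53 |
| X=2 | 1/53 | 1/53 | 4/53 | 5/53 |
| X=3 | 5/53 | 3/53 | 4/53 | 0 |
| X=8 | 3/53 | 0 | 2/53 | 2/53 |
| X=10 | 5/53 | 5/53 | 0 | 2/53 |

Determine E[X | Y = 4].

P(Y = 4) = 12/53.
Σ X·P over the event = 1·(3/53) + 2·(5/53) + 8·(2/53) + 10·(2/53) = 49/53.
E[X | Y = 4] = (49/53) / (12/53) = 49/12.

49/12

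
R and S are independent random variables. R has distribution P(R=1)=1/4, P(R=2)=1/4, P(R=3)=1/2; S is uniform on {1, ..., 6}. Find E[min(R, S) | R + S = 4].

5/4

P(R + S = 4) = 1/6.
Summing min(R,S)·P(x,y) over outcomes with R + S = 4 gives 5/24.
E[min(R, S) | R + S = 4] = (5/24) / (1/6) = 5/4.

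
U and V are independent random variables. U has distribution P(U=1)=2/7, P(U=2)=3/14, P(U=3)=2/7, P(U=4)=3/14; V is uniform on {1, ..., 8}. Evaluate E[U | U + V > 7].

P(U + V > 7) = 3/7.
Summing U·P(x,y) over outcomes with U + V > 7 gives 67/56.
E[U | U + V > 7] = (67/56) / (3/7) = 67/24.

67/24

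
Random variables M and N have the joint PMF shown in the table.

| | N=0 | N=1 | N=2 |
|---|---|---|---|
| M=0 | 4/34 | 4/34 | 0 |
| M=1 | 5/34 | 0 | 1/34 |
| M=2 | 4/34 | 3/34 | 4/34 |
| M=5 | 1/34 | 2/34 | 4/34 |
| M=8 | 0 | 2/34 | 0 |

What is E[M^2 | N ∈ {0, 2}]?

P(N ∈ {0, 2}) = 23/34.
Σ M^2·P over the event = 0·(4/34) + 1·(5/34) + 1·(1/34) + 4·(4/34) + 4·(4/34) + 25·(1/34) + 25·(4/34) = 163/34.
E[M^2 | N ∈ {0, 2}] = (163/34) / (23/34) = 163/23.

163/23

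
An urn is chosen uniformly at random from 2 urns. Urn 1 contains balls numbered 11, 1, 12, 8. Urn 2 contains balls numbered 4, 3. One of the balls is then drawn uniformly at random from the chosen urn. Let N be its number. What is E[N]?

E[N | urn 1] = (11+1+12+8)/4 = 8.
E[N | urn 2] = (4+3)/2 = 7/2.
E[N] = (1/2)·(8) + (1/2)·(7/2) = 23/4.

23/4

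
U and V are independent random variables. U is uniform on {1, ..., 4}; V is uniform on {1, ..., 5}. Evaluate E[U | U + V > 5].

Outcomes with U + V > 5: (1,5), (2,4), (2,5), (3,3), (3,4), (3,5), (4,2), (4,3), (4,4), (4,5), each with probability 1/20.
E[U | U + V > 5] = (1 + 2 + 2 + 3 + 3 + 3 + 4 + 4 + 4 + 4) / 10 = 3.

3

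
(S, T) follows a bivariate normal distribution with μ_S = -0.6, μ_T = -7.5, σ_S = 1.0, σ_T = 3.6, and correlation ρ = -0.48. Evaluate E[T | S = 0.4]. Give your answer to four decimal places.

-9.2280

The regression of T on S has slope ρ·σ_T/σ_S and passes through (μ_S, μ_T).
E[T | S=0.4] = -7.5 + (-0.48)·(3.6/1.0)·(0.4 − (-0.6)) = -7.5 + (-1.728)·(1) = -9.2280.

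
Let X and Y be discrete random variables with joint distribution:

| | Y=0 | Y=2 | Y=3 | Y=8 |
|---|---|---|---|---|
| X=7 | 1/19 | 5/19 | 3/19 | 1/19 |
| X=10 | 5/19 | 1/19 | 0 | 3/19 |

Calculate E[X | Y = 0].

19/2

P(Y = 0) = 6/19.
Σ X·P over the event = 7·(1/19) + 10·(5/19) = 3.
E[X | Y = 0] = (3) / (6/19) = 19/2.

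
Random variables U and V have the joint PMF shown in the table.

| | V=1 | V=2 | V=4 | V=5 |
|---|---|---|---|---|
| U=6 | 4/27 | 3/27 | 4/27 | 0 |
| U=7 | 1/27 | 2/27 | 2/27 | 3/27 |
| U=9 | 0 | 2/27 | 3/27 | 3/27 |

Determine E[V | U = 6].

P(U = 6) = 11/27.
Σ V·P over the event = 1·(4/27) + 2·(3/27) + 4·(4/27) = 26/27.
E[V | U = 6] = (26/27) / (11/27) = 26/11.

26/11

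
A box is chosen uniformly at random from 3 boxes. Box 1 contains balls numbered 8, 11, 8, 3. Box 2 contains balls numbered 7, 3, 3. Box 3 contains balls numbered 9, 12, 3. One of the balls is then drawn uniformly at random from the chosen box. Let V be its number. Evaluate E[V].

E[V | box 1] = (8+11+8+3)/4 = 15/2.
E[V | box 2] = (7+3+3)/3 = 13/3.
E[V | box 3] = (9+12+3)/3 = 8.
By the law of total expectation,
E[V] = (1/3)·(15/2) + (1/3)·(13/3) + (1/3)·(8) = 119/18.

119/18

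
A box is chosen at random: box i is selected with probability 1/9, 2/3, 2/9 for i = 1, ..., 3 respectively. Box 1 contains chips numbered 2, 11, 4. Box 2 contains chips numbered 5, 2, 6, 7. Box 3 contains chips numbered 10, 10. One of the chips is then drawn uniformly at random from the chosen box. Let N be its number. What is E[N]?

167/27

E[N | box 1] = (2+11+4)/3 = 17/3.
E[N | box 2] = (5+2+6+7)/4 = 5.
E[N | box 3] = (10+10)/2 = 10.
E[N] = (1/9)·(17/3) + (2/3)·(5) + (2/9)·(10) = 167/27.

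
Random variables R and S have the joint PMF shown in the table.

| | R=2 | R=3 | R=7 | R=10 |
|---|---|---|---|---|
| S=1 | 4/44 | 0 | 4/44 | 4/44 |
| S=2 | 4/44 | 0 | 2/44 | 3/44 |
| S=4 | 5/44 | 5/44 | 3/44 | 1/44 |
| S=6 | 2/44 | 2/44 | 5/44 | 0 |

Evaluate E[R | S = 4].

4

P(S = 4) = 7/22.
Σ R·P over the event = 2·(5/44) + 3·(5/44) + 7·(3/44) + 10·(1/44) = 14/11.
E[R | S = 4] = (14/11) / (7/22) = 4.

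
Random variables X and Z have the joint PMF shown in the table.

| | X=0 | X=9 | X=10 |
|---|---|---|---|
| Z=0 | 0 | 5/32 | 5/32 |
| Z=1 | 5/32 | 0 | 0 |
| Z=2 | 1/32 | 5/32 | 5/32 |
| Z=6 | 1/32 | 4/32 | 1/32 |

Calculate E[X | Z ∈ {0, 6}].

P(Z ∈ {0, 6}) = 1/2.
Σ X·P over the event = 0·(1/32) + 9·(5/32) + 9·(4/32) + 10·(5/32) + 10·(1/32) = 141/32.
E[X | Z ∈ {0, 6}] = (141/32) / (1/2) = 141/16.

141/16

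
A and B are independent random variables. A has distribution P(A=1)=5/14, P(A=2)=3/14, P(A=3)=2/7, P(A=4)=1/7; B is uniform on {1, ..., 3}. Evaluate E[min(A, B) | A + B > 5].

P(A + B > 5) = 4/21.
Summing min(A,B)·P(x,y) over outcomes with A + B > 5 gives 11/21.
E[min(A, B) | A + B > 5] = (11/21) / (4/21) = 11/4.

11/4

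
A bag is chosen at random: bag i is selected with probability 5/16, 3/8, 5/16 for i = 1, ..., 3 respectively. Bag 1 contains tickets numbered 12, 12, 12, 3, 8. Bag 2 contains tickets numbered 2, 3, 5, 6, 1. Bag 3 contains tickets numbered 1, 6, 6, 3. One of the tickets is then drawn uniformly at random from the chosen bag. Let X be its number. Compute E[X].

437/80

E[X | bag 1] = (12+12+12+3+8)/5 = 47/5.
E[X | bag 2] = (2+3+5+6+1)/5 = 17/5.
E[X | bag 3] = (1+6+6+3)/4 = 4.
By the law of total expectation,
E[X] = (5/16)·(47/5) + (3/8)·(17/5) + (5/16)·(4) = 437/80.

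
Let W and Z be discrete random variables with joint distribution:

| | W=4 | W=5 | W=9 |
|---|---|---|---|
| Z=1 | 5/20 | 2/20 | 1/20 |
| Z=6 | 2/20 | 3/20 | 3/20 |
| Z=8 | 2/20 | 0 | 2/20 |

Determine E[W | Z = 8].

13/2

P(Z = 8) = 1/5.
Σ W·P over the event = 4·(2/20) + 9·(2/20) = 13/10.
E[W | Z = 8] = (13/10) / (1/5) = 13/2.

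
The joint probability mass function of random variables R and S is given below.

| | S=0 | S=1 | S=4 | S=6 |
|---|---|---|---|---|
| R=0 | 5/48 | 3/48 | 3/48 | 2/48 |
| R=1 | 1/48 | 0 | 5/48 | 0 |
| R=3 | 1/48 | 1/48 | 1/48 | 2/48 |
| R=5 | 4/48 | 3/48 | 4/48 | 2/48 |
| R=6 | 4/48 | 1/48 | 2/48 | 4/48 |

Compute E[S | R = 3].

P(R = 3) = 5/48.
Σ S·P over the event = 0·(1/48) + 1·(1/48) + 4·(1/48) + 6·(2/48) = 17/48.
E[S | R = 3] = (17/48) / (5/48) = 17/5.

17/5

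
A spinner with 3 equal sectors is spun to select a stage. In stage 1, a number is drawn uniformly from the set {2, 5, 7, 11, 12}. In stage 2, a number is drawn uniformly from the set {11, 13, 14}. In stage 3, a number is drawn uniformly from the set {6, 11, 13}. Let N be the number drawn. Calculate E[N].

E[N | stage 1] = (2+5+7+11+12)/5 = 37/5.
E[N | stage 2] = (11+13+14)/3 = 38/3.
E[N | stage 3] = (6+11+13)/3 = 10.
E[N] = (1/3)·(37/5) + (1/3)·(38/3) + (1/3)·(10) = 451/45.

451/45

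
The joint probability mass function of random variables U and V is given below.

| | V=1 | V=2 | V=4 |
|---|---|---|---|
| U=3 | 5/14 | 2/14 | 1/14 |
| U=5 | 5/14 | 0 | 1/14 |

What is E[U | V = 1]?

4

P(V = 1) = 5/7.
Σ U·P over the event = 3·(5/14) + 5·(5/14) = 20/7.
E[U | V = 1] = (20/7) / (5/7) = 4.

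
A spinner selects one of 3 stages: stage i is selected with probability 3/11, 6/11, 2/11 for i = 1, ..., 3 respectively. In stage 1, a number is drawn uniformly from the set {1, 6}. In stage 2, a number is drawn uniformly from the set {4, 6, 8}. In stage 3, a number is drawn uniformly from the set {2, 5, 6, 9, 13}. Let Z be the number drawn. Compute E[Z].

E[Z | stage 1] = (1+6)/2 = 7/2.
E[Z | stage 2] = (4+6+8)/3 = 6.
E[Z | stage 3] = (2+5+6+9+13)/5 = 7.
By the law of total expectation,
E[Z] = (3/11)·(7/2) + (6/11)·(6) + (2/11)·(7) = 11/2.

11/2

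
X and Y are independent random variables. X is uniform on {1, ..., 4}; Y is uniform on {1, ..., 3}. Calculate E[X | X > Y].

Outcomes with X > Y: (2,1), (3,1), (3,2), (4,1), (4,2), (4,3), each with probability 1/12.
E[X | X > Y] = (2 + 3 + 3 + 4 + 4 + 4) / 6 = 10/3.

10/3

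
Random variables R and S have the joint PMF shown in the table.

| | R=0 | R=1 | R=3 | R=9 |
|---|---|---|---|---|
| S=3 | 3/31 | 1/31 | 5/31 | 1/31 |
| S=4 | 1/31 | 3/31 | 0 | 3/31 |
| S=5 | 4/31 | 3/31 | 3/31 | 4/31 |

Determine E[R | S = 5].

24/7

P(S = 5) = 14/31.
Σ R·P over the event = 0·(4/31) + 1·(3/31) + 3·(3/31) + 9·(4/31) = 48/31.
E[R | S = 5] = (48/31) / (14/31) = 24/7.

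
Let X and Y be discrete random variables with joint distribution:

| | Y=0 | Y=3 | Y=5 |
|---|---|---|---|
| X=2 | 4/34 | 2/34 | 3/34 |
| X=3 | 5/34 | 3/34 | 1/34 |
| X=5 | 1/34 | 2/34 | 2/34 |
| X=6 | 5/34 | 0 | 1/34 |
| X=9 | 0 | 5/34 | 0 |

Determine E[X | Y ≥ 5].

P(Y ≥ 5) = 7/34.
Summing X·P(X=x,Y=y) over the conditioning event gives 25/34.
E[X | Y ≥ 5] = (25/34) / (7/34) = 25/7.

25/7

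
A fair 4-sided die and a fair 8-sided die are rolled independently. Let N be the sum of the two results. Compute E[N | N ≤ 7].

46/9

P(N ≤ 7) = 9/16.
Σ over the event: 2·1/32 + 3·1/16 + 4·3/32 + 5·1/8 + 6·1/8 + 7·1/8 = 23/8.
E[N | N ≤ 7] = (23/8) / (9/16) = 46/9.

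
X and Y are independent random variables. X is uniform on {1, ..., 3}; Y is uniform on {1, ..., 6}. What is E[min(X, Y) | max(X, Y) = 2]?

4/3

P(max(X, Y) = 2) = 1/6.
Summing min(X,Y)·P(x,y) over outcomes with max(X, Y) = 2 gives 2/9.
E[min(X, Y) | max(X, Y) = 2] = (2/9) / (1/6) = 4/3.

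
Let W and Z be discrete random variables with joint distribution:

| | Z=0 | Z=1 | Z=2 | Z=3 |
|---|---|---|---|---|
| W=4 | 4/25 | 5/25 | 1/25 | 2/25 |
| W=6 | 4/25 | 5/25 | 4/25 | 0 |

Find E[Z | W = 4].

P(W = 4) = 12/25.
Σ Z·P over the event = 0·(4/25) + 1·(5/25) + 2·(1/25) + 3·(2/25) = 13/25.
E[Z | W = 4] = (13/25) / (12/25) = 13/12.

13/12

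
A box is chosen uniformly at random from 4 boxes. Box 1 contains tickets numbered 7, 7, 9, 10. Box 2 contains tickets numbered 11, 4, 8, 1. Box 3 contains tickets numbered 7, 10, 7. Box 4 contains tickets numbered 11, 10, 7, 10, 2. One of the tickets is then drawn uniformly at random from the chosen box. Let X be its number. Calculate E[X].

E[X | box 1] = (7+7+9+10)/4 = 33/4.
E[X | box 2] = (11+4+8+1)/4 = 6.
E[X | box 3] = (7+10+7)/3 = 8.
E[X | box 4] = (11+10+7+10+2)/5 = 8.
By the law of total expectation,
E[X] = (1/4)·(33/4) + (1/4)·(6) + (1/4)·(8) + (1/4)·(8) = 121/16.

121/16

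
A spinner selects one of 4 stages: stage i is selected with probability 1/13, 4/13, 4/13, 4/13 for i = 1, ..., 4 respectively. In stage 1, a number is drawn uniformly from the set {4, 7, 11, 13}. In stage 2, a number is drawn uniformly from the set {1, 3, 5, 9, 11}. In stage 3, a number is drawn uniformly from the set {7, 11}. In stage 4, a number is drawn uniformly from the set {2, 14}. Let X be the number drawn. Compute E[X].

1999/260

E[X | stage 1] = (4+7+11+13)/4 = 35/4.
E[X | stage 2] = (1+3+5+9+11)/5 = 29/5.
E[X | stage 3] = (7+11)/2 = 9.
E[X | stage 4] = (2+14)/2 = 8.
By the law of total expectation,
E[X] = (1/13)·(35/4) + (4/13)·(29/5) + (4/13)·(9) + (4/13)·(8) = 1999/260.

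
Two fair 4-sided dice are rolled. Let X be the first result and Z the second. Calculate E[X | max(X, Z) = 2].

5/3

Outcomes with max(X, Z) = 2: (1,2), (2,1), (2,2), each with probability 1/16.
E[X | max(X, Z) = 2] = (1 + 2 + 2) / 3 = 5/3.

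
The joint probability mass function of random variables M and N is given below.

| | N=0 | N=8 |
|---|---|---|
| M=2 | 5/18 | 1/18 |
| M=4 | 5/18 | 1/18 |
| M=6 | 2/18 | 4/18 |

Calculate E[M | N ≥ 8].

5

P(N ≥ 8) = 1/3.
Σ M·P over the event = 2·(1/18) + 4·(1/18) + 6·(4/18) = 5/3.
E[M | N ≥ 8] = (5/3) / (1/3) = 5.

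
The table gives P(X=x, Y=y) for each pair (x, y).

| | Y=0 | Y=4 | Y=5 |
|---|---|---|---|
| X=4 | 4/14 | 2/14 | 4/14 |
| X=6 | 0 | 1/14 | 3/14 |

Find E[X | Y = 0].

4

P(Y = 0) = 2/7.
Σ X·P over the event = 4·(4/14) = 8/7.
E[X | Y = 0] = (8/7) / (2/7) = 4.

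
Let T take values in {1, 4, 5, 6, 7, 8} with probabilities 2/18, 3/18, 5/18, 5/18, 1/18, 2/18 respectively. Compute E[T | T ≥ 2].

P(T ≥ 2) = 8/9.
Σ over the event: 4·1/6 + 5·5/18 + 6·5/18 + 7·1/18 + 8·1/9 = 5.
E[T | T ≥ 2] = (5) / (8/9) = 45/8.

45/8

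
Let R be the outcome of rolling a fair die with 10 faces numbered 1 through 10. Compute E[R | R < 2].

1

Given R < 2, R is equally likely to be any of {1}.
E[R | R < 2] = (1) / 1 = 1.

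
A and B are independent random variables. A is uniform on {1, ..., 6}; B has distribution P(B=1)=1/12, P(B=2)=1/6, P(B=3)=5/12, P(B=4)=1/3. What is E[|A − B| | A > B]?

77/36

P(A > B) = 1/2.
Summing |A−B|·P(x,y) over outcomes with A > B gives 77/72.
E[|A − B| | A > B] = (77/72) / (1/2) = 77/36.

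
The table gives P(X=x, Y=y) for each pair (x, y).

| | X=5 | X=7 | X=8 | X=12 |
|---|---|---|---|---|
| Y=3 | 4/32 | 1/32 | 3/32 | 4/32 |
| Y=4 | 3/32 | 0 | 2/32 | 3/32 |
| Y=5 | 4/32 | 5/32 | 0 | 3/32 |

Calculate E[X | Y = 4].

67/8

P(Y = 4) = 1/4.
Σ X·P over the event = 5·(3/32) + 8·(2/32) + 12·(3/32) = 67/32.
E[X | Y = 4] = (67/32) / (1/4) = 67/8.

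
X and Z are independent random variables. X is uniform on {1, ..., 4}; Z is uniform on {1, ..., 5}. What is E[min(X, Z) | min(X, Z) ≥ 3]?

Outcomes with min(X, Z) ≥ 3: (3,3), (3,4), (3,5), (4,3), (4,4), (4,5), each with probability 1/20.
E[min(X, Z) | min(X, Z) ≥ 3] = (3 + 3 + 3 + 3 + 4 + 4) / 6 = 10/3.

10/3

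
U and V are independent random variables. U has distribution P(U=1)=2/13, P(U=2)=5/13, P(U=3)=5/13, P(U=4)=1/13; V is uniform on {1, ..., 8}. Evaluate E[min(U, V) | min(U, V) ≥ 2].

P(min(U, V) ≥ 2) = 77/104.
Summing min(U,V)·P(x,y) over outcomes with min(U, V) ≥ 2 gives 15/8.
E[min(U, V) | min(U, V) ≥ 2] = (15/8) / (77/104) = 195/77.

195/77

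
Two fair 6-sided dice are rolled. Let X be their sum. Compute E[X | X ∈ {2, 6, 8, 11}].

94/13

P(X ∈ {2, 6, 8, 11}) = 13/36.
Σ over the event: 2·1/36 + 6·5/36 + 8·5/36 + 11·1/18 = 47/18.
E[X | X ∈ {2, 6, 8, 11}] = (47/18) / (13/36) = 94/13.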